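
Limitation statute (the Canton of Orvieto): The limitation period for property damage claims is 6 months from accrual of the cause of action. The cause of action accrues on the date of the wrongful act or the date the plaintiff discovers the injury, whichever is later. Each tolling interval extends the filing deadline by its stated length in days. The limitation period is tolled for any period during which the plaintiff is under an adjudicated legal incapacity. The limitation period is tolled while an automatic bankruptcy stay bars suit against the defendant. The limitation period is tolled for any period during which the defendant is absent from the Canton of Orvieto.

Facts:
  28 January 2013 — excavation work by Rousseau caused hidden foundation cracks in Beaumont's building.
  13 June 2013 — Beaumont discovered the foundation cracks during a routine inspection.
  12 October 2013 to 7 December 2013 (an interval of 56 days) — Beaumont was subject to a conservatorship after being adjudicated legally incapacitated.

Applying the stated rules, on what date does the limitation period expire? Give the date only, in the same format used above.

7 February 2014

Because discovery on 13 June 2013 post-dates the 28 January 2013 act, accrual under the later-of rule falls on 13 June 2013.
Adding the 6 months base period to 13 June 2013 gives a deadline of 13 December 2013, before any tolling.
Because the plaintiff's legal incapacity ran from 12 October 2013 to 7 December 2013, the deadline is extended by 56 days to 7 February 2014.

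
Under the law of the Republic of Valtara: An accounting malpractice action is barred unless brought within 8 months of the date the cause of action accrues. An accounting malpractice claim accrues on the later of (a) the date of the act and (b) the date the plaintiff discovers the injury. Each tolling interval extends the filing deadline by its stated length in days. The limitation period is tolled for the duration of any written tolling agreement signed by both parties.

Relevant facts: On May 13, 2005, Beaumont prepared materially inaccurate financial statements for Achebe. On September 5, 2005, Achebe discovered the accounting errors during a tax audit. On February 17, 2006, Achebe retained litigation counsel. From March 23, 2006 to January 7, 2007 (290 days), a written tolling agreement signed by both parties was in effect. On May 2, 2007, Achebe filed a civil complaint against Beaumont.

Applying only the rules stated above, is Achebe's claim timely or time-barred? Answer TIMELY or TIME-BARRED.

TIME-BARRED

The claim accrued on September 5, 2005 — the later of the May 13, 2005 act and the September 5, 2005 discovery.
The untolled deadline — 8 months after September 5, 2005 — is May 5, 2006.
Because the written tolling agreement ran from March 23, 2006 to January 7, 2007, the deadline is extended by 290 days to February 19, 2007.
Nothing else in the chronology tolls or restarts the period.
Filing on May 2, 2007 missed the February 19, 2007 deadline — the action is time-barred.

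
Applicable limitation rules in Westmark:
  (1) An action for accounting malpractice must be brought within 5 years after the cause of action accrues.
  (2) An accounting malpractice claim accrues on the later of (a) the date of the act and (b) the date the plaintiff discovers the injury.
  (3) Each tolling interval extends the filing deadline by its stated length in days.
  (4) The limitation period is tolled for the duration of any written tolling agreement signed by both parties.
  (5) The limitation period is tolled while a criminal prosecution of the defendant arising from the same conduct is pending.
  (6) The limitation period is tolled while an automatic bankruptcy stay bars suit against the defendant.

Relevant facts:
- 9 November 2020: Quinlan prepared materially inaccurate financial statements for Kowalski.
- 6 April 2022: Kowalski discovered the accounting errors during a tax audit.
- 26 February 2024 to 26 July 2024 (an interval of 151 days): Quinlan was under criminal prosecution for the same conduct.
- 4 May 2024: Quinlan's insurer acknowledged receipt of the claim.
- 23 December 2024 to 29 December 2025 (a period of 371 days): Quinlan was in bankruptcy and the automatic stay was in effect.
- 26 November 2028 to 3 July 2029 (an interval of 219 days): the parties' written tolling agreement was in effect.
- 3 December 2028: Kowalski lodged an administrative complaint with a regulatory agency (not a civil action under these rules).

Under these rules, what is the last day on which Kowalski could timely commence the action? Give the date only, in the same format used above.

9 September 2028

Because discovery on 6 April 2022 post-dates the 9 November 2020 act, accrual under the later-of rule falls on 6 April 2022.
Adding the 5 years base period to 6 April 2022 gives a deadline of 6 April 2027, before any tolling.
Because the pending criminal prosecution ran from 26 February 2024 to 26 July 2024, the deadline is extended by 151 days to 4 September 2027.
The automatic bankruptcy stay from 23 December 2024 to 29 December 2025 tolled the period for 371 days, extending the deadline to 9 September 2028.
The written tolling agreement from 26 November 2028 to 3 July 2029 began after the period had already run on 9 September 2028, so it has no tolling effect.
The other events in the timeline have no effect on the limitation period under the stated rules.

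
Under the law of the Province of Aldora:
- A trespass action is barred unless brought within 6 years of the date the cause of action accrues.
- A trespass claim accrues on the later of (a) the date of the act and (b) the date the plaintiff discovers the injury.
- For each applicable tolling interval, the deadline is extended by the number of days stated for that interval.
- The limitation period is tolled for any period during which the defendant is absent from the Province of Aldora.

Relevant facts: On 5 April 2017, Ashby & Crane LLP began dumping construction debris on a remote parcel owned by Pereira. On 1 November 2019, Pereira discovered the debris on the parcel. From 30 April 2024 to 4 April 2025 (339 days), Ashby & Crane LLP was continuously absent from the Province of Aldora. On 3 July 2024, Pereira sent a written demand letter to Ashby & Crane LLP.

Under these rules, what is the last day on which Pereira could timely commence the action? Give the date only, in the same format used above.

6 October 2026

Because discovery on 1 November 2019 post-dates the 5 April 2017 act, accrual under the later-of rule falls on 1 November 2019.
The untolled deadline — 6 years after 1 November 2019 — is 1 November 2025.
The defendant's absence from the jurisdiction from 30 April 2024 to 4 April 2025 tolled the period for 339 days, extending the deadline to 6 October 2026.
Nothing else in the chronology tolls or restarts the period.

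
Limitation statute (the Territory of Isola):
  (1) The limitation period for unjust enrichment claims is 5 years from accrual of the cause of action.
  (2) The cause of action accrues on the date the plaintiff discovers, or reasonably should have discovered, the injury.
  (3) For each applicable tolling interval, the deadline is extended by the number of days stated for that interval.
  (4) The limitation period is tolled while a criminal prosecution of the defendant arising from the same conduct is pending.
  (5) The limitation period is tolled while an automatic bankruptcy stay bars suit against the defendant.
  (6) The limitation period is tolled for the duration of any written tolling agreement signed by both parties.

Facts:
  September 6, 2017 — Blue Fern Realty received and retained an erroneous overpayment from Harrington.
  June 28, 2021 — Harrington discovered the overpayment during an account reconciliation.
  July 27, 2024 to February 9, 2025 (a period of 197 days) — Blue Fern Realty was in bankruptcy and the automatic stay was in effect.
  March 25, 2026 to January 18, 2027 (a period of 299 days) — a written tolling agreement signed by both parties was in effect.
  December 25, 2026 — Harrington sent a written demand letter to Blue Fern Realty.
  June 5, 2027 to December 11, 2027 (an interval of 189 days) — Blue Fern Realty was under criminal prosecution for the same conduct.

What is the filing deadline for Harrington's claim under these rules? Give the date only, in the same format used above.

May 13, 2028

Accrual is tied to discovery, so the period began on June 28, 2021 rather than on September 6, 2017 when the act occurred.
The untolled deadline — 5 years after June 28, 2021 — is June 28, 2026.
The automatic bankruptcy stay from July 27, 2024 to February 9, 2025 tolled the period for 197 days, extending the deadline to January 11, 2027.
Because the written tolling agreement ran from March 25, 2026 to January 18, 2027, the deadline is extended by 299 days to November 6, 2027.
The pending criminal prosecution from June 5, 2027 to December 11, 2027 tolled the period for 189 days, extending the deadline to May 13, 2028.
None of the other events listed affects the running of the period under the stated rules.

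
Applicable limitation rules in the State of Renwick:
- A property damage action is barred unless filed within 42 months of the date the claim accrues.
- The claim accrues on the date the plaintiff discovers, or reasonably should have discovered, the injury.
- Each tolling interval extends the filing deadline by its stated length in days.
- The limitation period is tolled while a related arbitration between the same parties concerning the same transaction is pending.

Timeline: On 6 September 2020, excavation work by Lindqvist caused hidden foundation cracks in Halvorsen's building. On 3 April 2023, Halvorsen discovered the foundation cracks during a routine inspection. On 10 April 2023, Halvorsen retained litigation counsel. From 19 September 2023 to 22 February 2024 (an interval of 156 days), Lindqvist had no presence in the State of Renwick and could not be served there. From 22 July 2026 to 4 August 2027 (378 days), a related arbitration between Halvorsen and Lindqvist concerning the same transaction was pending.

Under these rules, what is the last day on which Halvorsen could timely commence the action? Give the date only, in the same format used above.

Accrual is tied to discovery, so the period began on 3 April 2023 rather than on 6 September 2020 when the act occurred.
Adding the 42 months base period to 3 April 2023 gives a deadline of 3 October 2026, before any tolling.
Because the pending related arbitration ran from 22 July 2026 to 4 August 2027, the deadline is extended by 378 days to 16 October 2027.
No stated provision tolls the period for the defendant's absence, so the interval from 19 September 2023 to 22 February 2024 has no effect on the deadline.
The other events in the timeline have no effect on the limitation period under the stated rules.

16 October 2027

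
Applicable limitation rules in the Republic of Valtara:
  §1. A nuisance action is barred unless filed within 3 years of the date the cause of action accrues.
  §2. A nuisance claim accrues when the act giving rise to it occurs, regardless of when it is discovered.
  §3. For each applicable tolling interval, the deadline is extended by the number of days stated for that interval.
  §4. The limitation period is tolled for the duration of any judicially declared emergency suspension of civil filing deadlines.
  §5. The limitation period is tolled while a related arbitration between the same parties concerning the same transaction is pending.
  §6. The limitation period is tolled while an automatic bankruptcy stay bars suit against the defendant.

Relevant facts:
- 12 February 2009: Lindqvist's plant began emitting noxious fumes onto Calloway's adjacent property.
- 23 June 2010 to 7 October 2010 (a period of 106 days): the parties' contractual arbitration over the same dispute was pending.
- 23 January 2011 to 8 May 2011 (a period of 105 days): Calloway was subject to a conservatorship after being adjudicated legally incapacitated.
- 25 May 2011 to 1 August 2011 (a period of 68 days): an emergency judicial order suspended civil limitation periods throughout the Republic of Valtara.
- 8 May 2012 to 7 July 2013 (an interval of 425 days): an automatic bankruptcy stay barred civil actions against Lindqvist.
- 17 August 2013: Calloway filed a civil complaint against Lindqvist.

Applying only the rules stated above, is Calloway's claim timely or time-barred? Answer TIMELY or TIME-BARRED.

The claim accrued on 12 February 2009, when the wrongful act occurred.
Adding the 3 years base period to 12 February 2009 gives a deadline of 12 February 2012, before any tolling.
The period was tolled for 106 days by the pending related arbitration (23 June 2010 to 7 October 2010), pushing the deadline to 28 May 2012.
Because the emergency suspension of filing deadlines ran from 25 May 2011 to 1 August 2011, the deadline is extended by 68 days to 4 August 2012.
Because the automatic bankruptcy stay ran from 8 May 2012 to 7 July 2013, the deadline is extended by 425 days to 3 October 2013.
No stated provision tolls the period for the plaintiff's incapacity, so the interval from 23 January 2011 to 8 May 2011 has no effect on the deadline.
Calloway filed on 17 August 2013, before the 3 October 2013 deadline, so the action is timely.

TIMELY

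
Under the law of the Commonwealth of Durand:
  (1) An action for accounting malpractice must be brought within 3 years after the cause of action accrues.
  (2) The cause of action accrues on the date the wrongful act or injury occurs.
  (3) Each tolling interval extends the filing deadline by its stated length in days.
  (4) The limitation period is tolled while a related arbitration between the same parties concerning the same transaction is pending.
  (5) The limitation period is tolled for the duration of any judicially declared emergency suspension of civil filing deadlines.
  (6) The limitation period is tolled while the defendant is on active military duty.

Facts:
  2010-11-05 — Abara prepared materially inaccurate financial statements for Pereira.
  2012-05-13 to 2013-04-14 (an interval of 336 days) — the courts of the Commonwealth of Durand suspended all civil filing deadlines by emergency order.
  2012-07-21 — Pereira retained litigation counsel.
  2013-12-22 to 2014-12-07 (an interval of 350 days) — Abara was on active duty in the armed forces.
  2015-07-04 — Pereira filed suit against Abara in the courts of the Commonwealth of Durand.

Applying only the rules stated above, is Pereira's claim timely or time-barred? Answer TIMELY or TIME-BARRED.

TIMELY

The cause of action accrued on 2010-11-05, the date of the act.
Adding the 3 years base period to 2010-11-05 gives a deadline of 2013-11-05, before any tolling.
The emergency suspension of filing deadlines from 2012-05-13 to 2013-04-14 tolled the period for 336 days, extending the deadline to 2014-10-07.
The defendant's active military service from 2013-12-22 to 2014-12-07 tolled the period for 350 days, extending the deadline to 2015-09-22.
None of the other events listed affects the running of the period under the stated rules.
Filing on 2015-07-04 beat the 2015-09-22 deadline — the action is timely.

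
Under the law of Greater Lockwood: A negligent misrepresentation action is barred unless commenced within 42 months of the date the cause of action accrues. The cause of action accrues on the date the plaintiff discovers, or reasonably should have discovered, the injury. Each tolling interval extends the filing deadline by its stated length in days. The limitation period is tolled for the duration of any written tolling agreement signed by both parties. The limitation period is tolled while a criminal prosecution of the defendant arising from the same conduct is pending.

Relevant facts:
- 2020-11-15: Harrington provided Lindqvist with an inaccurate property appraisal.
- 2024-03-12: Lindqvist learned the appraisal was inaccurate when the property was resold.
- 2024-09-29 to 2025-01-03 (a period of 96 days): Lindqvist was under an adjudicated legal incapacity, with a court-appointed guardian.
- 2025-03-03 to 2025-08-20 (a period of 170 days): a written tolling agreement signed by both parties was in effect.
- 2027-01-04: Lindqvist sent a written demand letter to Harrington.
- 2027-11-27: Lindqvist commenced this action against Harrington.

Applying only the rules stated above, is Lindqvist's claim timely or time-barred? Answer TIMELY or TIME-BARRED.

The claim did not accrue until Lindqvist discovered the injury on 2024-03-12; the 2020-11-15 act date does not start the clock under the stated rule.
42 months from 2024-03-12 is 2027-09-12.
Because the written tolling agreement ran from 2025-03-03 to 2025-08-20, the deadline is extended by 170 days to 2028-02-29.
Although the plaintiff's incapacity ran from 2024-09-29 to 2025-01-03, the stated rules do not make that a tolling event, so it is disregarded.
None of the other events listed affects the running of the period under the stated rules.
The 2027-11-27 filing precedes the 2028-02-29 deadline; the claim is timely.

TIMELY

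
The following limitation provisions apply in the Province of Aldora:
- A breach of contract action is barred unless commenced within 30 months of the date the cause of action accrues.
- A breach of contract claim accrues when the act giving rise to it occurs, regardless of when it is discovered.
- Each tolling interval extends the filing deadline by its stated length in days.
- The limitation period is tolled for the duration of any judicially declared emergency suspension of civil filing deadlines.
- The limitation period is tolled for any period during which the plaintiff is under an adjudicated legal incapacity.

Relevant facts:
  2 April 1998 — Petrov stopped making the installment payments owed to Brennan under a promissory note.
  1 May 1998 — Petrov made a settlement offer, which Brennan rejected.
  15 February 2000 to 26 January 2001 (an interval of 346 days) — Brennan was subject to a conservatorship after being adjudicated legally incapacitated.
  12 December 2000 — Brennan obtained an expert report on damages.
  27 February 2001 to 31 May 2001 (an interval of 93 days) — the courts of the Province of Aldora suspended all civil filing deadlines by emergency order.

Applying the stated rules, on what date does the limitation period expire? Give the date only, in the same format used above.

15 December 2001

The cause of action accrued on 2 April 1998, the date of the act.
30 months from 2 April 1998 is 2 October 2000.
The period was tolled for 346 days by the plaintiff's legal incapacity (15 February 2000 to 26 January 2001), pushing the deadline to 13 September 2001.
The emergency suspension of filing deadlines from 27 February 2001 to 31 May 2001 tolled the period for 93 days, extending the deadline to 15 December 2001.
The other events in the timeline have no effect on the limitation period under the stated rules.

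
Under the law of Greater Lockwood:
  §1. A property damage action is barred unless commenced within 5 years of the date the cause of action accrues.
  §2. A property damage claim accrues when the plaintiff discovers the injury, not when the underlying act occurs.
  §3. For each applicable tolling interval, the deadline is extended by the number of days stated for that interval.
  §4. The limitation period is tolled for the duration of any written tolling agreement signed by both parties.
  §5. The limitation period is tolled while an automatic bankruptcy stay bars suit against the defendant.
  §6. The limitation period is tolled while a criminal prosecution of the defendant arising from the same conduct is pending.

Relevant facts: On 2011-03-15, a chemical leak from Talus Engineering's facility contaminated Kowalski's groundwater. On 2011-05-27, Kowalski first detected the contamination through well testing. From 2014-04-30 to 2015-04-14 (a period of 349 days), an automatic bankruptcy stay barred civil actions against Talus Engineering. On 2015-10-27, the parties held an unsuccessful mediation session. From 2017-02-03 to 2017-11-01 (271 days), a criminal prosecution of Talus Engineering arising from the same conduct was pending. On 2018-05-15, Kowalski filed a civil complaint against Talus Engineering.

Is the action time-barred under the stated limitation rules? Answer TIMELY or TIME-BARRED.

TIME-BARRED

Accrual is tied to discovery, so the period began on 2011-05-27 rather than on 2011-03-15 when the act occurred.
5 years from 2011-05-27 is 2016-05-27.
The period was tolled for 349 days by the automatic bankruptcy stay (2014-04-30 to 2015-04-14), pushing the deadline to 2017-05-11.
The pending criminal prosecution from 2017-02-03 to 2017-11-01 tolled the period for 271 days, extending the deadline to 2018-02-06.
None of the other events listed affects the running of the period under the stated rules.
Kowalski filed on 2018-05-15, after the 2018-02-06 deadline, so the action is time-barred.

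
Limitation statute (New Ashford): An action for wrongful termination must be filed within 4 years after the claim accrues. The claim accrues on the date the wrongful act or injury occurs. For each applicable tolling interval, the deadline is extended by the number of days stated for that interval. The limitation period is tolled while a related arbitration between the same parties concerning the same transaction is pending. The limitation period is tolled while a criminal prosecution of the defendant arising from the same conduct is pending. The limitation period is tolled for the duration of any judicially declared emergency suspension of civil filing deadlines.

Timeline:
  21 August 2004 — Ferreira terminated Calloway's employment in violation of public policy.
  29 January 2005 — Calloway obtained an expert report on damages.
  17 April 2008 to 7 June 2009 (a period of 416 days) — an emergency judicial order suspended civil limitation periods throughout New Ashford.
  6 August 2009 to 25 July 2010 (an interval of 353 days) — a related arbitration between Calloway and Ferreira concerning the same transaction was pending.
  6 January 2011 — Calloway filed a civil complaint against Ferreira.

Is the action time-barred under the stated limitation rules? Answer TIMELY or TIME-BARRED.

The limitation period began to run on 21 August 2004.
The untolled deadline — 4 years after 21 August 2004 — is 21 August 2008.
The period was tolled for 416 days by the emergency suspension of filing deadlines (17 April 2008 to 7 June 2009), pushing the deadline to 11 October 2009.
Because the pending related arbitration ran from 6 August 2009 to 25 July 2010, the deadline is extended by 353 days to 29 September 2010.
None of the other events listed affects the running of the period under the stated rules.
The 6 January 2011 filing falls after the 29 September 2010 deadline; the claim is time-barred.

TIME-BARRED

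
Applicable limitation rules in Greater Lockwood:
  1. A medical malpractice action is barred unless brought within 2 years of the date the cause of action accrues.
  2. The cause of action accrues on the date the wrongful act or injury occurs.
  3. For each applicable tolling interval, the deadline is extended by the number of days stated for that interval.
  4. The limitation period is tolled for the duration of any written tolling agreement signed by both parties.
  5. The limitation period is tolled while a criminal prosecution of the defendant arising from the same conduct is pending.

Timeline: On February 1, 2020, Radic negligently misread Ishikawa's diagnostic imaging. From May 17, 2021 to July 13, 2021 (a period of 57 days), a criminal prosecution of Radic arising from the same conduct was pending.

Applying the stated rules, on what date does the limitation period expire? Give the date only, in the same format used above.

March 30, 2022

The claim accrued on February 1, 2020, when the wrongful act occurred.
2 years from February 1, 2020 is February 1, 2022.
The pending criminal prosecution from May 17, 2021 to July 13, 2021 tolled the period for 57 days, extending the deadline to March 30, 2022.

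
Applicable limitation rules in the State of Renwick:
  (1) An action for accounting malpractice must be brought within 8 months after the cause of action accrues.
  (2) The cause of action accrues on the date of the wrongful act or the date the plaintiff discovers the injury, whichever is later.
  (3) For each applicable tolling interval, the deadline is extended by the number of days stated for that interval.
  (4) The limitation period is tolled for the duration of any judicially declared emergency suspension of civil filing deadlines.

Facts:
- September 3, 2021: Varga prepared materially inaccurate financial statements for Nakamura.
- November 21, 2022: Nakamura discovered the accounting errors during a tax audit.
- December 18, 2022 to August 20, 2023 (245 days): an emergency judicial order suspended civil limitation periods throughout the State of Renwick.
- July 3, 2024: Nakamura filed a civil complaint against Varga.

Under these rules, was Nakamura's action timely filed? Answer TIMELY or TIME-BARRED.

Taking the later of the act (September 3, 2021) and discovery (November 21, 2022), the claim accrued on November 21, 2022.
8 months from November 21, 2022 is July 21, 2023.
The emergency suspension of filing deadlines from December 18, 2022 to August 20, 2023 tolled the period for 245 days, extending the deadline to March 22, 2024.
Nakamura filed on July 3, 2024, after the March 22, 2024 deadline, so the action is time-barred.

TIME-BARRED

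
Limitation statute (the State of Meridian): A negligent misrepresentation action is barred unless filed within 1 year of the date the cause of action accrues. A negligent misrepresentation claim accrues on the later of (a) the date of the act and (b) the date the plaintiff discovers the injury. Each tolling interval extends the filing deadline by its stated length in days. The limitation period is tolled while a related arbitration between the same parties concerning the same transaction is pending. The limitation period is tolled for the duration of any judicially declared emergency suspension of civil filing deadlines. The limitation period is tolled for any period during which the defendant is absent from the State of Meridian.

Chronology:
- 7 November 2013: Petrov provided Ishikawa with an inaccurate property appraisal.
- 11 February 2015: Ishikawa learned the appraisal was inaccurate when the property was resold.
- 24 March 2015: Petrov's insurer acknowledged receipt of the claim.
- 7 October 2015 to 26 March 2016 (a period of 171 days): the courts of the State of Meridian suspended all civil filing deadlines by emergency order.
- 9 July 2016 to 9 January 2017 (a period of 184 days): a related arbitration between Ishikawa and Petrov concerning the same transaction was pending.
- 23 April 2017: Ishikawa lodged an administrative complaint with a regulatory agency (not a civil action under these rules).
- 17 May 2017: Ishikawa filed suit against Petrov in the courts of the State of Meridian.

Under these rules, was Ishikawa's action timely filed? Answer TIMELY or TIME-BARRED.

Because discovery on 11 February 2015 post-dates the 7 November 2013 act, accrual under the later-of rule falls on 11 February 2015.
1 year from 11 February 2015 is 11 February 2016.
The period was tolled for 171 days by the emergency suspension of filing deadlines (7 October 2015 to 26 March 2016), pushing the deadline to 31 July 2016.
The pending related arbitration from 9 July 2016 to 9 January 2017 tolled the period for 184 days, extending the deadline to 31 January 2017.
The other events in the timeline have no effect on the limitation period under the stated rules.
The 17 May 2017 filing falls after the 31 January 2017 deadline; the claim is time-barred.

TIME-BARRED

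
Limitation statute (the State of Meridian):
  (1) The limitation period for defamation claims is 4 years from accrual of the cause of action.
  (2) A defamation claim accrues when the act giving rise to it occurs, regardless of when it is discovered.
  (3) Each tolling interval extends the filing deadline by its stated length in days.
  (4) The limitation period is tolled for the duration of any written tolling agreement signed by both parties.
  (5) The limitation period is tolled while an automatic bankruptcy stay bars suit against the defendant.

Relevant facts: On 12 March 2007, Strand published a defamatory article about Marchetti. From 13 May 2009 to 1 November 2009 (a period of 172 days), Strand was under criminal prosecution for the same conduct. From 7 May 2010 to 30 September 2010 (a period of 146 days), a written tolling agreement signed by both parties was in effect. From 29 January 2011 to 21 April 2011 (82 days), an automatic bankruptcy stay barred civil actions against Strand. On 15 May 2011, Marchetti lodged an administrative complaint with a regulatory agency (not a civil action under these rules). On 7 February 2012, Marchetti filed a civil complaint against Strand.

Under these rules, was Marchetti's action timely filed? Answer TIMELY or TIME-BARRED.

The cause of action accrued on 12 March 2007, the date of the act.
Adding the 4 years base period to 12 March 2007 gives a deadline of 12 March 2011, before any tolling.
Because the written tolling agreement ran from 7 May 2010 to 30 September 2010, the deadline is extended by 146 days to 5 August 2011.
The automatic bankruptcy stay from 29 January 2011 to 21 April 2011 tolled the period for 82 days, extending the deadline to 26 October 2011.
No stated provision tolls the period for a criminal prosecution, so the interval from 13 May 2009 to 1 November 2009 has no effect on the deadline.
The other events in the timeline have no effect on the limitation period under the stated rules.
The 7 February 2012 filing falls after the 26 October 2011 deadline; the claim is time-barred.

TIME-BARRED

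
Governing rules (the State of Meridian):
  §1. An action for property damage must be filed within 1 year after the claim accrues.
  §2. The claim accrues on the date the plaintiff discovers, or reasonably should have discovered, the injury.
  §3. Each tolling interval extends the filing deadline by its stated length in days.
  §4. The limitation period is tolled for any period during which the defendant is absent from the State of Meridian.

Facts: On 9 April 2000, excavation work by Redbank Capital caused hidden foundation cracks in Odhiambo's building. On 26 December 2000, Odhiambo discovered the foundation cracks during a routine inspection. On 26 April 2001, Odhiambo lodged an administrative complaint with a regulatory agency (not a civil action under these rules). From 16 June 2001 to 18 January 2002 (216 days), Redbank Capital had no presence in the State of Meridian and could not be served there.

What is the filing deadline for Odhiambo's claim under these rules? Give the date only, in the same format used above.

30 July 2002

Under the discovery rule, the claim accrued on 26 December 2000, when Odhiambo discovered the injury — not on the 9 April 2000 date of the underlying act.
1 year from 26 December 2000 is 26 December 2001.
Because the defendant's absence from the jurisdiction ran from 16 June 2001 to 18 January 2002, the deadline is extended by 216 days to 30 July 2002.
None of the other events listed affects the running of the period under the stated rules.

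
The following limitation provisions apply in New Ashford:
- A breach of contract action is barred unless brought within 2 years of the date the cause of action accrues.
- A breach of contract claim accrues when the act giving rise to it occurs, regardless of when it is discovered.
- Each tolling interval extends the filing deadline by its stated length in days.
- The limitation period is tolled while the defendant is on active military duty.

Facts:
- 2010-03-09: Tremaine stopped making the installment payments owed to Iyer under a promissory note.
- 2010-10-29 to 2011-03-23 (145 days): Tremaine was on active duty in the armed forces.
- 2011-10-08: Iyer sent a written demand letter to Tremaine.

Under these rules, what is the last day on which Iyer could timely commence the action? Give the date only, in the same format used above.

The limitation period began to run on 2010-03-09.
2 years from 2010-03-09 is 2012-03-09.
The defendant's active military service from 2010-10-29 to 2011-03-23 tolled the period for 145 days, extending the deadline to 2012-08-01.
None of the other events listed affects the running of the period under the stated rules.

2012-08-01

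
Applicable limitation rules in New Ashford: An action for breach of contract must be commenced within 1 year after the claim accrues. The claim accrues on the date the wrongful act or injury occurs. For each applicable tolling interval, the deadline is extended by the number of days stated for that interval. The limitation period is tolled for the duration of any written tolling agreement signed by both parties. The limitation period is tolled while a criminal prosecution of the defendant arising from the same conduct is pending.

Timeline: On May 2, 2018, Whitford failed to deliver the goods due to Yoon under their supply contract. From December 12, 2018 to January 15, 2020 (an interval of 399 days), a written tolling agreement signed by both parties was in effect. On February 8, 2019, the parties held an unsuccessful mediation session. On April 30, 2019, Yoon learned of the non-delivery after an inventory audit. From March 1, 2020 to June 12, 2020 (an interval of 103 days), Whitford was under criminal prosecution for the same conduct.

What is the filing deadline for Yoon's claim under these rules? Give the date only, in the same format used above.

The claim accrued on May 2, 2018, when the wrongful act occurred; under the stated occurrence rule the April 30, 2019 discovery does not delay accrual.
1 year from May 2, 2018 is May 2, 2019.
The period was tolled for 399 days by the written tolling agreement (December 12, 2018 to January 15, 2020), pushing the deadline to June 4, 2020.
The pending criminal prosecution from March 1, 2020 to June 12, 2020 tolled the period for 103 days, extending the deadline to September 15, 2020.
None of the other events listed affects the running of the period under the stated rules.

September 15, 2020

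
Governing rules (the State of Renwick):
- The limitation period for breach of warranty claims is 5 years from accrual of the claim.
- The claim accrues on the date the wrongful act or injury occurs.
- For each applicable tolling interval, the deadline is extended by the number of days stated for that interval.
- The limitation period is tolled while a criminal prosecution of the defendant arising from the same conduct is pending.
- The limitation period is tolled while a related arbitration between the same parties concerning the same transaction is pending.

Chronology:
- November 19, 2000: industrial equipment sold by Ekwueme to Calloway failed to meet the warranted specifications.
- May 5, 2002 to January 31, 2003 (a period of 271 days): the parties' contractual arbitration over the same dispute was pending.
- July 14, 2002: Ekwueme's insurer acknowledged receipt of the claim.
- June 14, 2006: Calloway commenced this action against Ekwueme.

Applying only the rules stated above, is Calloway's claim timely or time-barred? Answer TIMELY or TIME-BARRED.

TIMELY

The limitation period began to run on November 19, 2000.
5 years from November 19, 2000 is November 19, 2005.
Because the pending related arbitration ran from May 5, 2002 to January 31, 2003, the deadline is extended by 271 days to August 17, 2006.
Nothing else in the chronology tolls or restarts the period.
Calloway filed on June 14, 2006, before the August 17, 2006 deadline, so the action is timely.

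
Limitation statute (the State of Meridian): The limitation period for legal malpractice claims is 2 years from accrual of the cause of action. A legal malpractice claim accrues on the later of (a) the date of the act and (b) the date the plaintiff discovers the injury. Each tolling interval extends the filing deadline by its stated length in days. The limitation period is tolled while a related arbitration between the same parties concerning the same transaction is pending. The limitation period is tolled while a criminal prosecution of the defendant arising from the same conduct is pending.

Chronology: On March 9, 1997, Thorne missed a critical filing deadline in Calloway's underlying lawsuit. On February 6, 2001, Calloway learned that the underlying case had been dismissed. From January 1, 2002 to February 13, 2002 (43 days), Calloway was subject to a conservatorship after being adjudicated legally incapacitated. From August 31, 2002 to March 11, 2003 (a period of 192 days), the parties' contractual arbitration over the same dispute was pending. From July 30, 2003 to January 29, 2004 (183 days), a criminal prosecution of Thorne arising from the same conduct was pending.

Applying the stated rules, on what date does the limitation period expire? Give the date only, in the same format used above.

February 16, 2004

Because discovery on February 6, 2001 post-dates the March 9, 1997 act, accrual under the later-of rule falls on February 6, 2001.
The untolled deadline — 2 years after February 6, 2001 — is February 6, 2003.
Because the pending related arbitration ran from August 31, 2002 to March 11, 2003, the deadline is extended by 192 days to August 17, 2003.
The period was tolled for 183 days by the pending criminal prosecution (July 30, 2003 to January 29, 2004), pushing the deadline to February 16, 2004.
No stated provision tolls the period for the plaintiff's incapacity, so the interval from January 1, 2002 to February 13, 2002 has no effect on the deadline.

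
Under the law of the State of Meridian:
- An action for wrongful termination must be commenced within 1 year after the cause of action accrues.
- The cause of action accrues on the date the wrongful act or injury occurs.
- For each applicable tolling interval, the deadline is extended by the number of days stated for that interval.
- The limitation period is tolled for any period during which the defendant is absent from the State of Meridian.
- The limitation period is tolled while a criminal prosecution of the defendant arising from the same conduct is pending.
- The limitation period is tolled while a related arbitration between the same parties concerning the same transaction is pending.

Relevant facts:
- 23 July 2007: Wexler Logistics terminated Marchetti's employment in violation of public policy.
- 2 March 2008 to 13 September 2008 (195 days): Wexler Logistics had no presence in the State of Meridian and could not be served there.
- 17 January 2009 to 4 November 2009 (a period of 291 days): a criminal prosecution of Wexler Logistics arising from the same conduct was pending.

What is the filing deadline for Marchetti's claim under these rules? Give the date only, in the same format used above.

The cause of action accrued on 23 July 2007, the date of the act.
1 year from 23 July 2007 is 23 July 2008.
The period was tolled for 195 days by the defendant's absence from the jurisdiction (2 March 2008 to 13 September 2008), pushing the deadline to 3 February 2009.
Because the pending criminal prosecution ran from 17 January 2009 to 4 November 2009, the deadline is extended by 291 days to 21 November 2009.

21 November 2009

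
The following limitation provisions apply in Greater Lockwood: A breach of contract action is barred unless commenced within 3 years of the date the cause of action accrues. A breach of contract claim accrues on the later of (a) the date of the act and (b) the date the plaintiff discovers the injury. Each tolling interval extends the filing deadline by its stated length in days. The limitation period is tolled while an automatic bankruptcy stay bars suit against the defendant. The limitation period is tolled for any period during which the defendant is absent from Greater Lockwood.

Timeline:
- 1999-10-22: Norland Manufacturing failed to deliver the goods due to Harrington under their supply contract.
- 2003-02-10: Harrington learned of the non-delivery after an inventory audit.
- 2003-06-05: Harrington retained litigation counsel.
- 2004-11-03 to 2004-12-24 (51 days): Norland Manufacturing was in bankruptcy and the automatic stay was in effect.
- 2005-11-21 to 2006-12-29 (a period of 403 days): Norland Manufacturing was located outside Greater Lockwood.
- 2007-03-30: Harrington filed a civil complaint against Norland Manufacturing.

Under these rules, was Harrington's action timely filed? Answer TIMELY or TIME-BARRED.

TIMELY

Because discovery on 2003-02-10 post-dates the 1999-10-22 act, accrual under the later-of rule falls on 2003-02-10.
Adding the 3 years base period to 2003-02-10 gives a deadline of 2006-02-10, before any tolling.
The automatic bankruptcy stay from 2004-11-03 to 2004-12-24 tolled the period for 51 days, extending the deadline to 2006-04-02.
The defendant's absence from the jurisdiction from 2005-11-21 to 2006-12-29 tolled the period for 403 days, extending the deadline to 2007-05-10.
The other events in the timeline have no effect on the limitation period under the stated rules.
Harrington filed on 2007-03-30, before the 2007-05-10 deadline, so the action is timely.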